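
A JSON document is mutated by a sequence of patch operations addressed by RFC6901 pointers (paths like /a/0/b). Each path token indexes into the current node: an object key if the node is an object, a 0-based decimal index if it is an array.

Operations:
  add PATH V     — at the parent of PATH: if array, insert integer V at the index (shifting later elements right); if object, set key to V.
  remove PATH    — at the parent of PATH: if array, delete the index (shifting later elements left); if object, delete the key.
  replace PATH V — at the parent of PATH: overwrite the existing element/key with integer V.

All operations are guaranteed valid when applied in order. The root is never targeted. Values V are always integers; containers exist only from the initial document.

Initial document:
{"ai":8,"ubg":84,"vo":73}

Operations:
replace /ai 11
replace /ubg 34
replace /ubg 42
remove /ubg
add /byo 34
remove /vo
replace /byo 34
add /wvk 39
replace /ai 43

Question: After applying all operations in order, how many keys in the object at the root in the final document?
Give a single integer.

Answer: 3

Derivation:
After op 1 (replace /ai 11): {"ai":11,"ubg":84,"vo":73}
After op 2 (replace /ubg 34): {"ai":11,"ubg":34,"vo":73}
After op 3 (replace /ubg 42): {"ai":11,"ubg":42,"vo":73}
After op 4 (remove /ubg): {"ai":11,"vo":73}
After op 5 (add /byo 34): {"ai":11,"byo":34,"vo":73}
After op 6 (remove /vo): {"ai":11,"byo":34}
After op 7 (replace /byo 34): {"ai":11,"byo":34}
After op 8 (add /wvk 39): {"ai":11,"byo":34,"wvk":39}
After op 9 (replace /ai 43): {"ai":43,"byo":34,"wvk":39}
Size at the root: 3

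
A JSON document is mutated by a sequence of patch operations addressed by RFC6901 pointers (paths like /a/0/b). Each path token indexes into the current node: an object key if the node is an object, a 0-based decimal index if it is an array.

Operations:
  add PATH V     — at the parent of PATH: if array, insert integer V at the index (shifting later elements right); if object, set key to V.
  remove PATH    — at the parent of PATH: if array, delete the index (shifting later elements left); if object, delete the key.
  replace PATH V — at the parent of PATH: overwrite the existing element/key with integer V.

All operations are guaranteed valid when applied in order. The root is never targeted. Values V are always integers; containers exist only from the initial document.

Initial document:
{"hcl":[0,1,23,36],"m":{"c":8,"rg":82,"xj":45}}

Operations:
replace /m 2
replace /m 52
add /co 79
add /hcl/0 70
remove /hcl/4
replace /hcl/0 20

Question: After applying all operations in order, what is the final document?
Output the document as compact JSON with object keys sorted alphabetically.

After op 1 (replace /m 2): {"hcl":[0,1,23,36],"m":2}
After op 2 (replace /m 52): {"hcl":[0,1,23,36],"m":52}
After op 3 (add /co 79): {"co":79,"hcl":[0,1,23,36],"m":52}
After op 4 (add /hcl/0 70): {"co":79,"hcl":[70,0,1,23,36],"m":52}
After op 5 (remove /hcl/4): {"co":79,"hcl":[70,0,1,23],"m":52}
After op 6 (replace /hcl/0 20): {"co":79,"hcl":[20,0,1,23],"m":52}

Answer: {"co":79,"hcl":[20,0,1,23],"m":52}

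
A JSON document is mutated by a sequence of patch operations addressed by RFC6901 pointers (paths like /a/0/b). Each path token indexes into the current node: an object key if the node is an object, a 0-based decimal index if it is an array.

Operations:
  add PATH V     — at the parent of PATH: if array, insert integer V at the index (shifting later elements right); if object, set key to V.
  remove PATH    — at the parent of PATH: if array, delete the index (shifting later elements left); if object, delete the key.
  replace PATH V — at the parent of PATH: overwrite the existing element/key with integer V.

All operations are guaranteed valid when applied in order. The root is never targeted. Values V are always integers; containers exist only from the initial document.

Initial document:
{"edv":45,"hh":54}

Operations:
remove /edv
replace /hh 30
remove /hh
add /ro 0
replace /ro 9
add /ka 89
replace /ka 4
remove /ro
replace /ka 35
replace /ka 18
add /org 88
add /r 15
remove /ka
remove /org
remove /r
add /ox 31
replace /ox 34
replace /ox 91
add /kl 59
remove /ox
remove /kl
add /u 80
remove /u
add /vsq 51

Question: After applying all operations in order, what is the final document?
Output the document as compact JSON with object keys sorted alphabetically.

Answer: {"vsq":51}

Derivation:
After op 1 (remove /edv): {"hh":54}
After op 2 (replace /hh 30): {"hh":30}
After op 3 (remove /hh): {}
After op 4 (add /ro 0): {"ro":0}
After op 5 (replace /ro 9): {"ro":9}
After op 6 (add /ka 89): {"ka":89,"ro":9}
After op 7 (replace /ka 4): {"ka":4,"ro":9}
After op 8 (remove /ro): {"ka":4}
After op 9 (replace /ka 35): {"ka":35}
After op 10 (replace /ka 18): {"ka":18}
After op 11 (add /org 88): {"ka":18,"org":88}
After op 12 (add /r 15): {"ka":18,"org":88,"r":15}
After op 13 (remove /ka): {"org":88,"r":15}
After op 14 (remove /org): {"r":15}
After op 15 (remove /r): {}
After op 16 (add /ox 31): {"ox":31}
After op 17 (replace /ox 34): {"ox":34}
After op 18 (replace /ox 91): {"ox":91}
After op 19 (add /kl 59): {"kl":59,"ox":91}
After op 20 (remove /ox): {"kl":59}
After op 21 (remove /kl): {}
After op 22 (add /u 80): {"u":80}
After op 23 (remove /u): {}
After op 24 (add /vsq 51): {"vsq":51}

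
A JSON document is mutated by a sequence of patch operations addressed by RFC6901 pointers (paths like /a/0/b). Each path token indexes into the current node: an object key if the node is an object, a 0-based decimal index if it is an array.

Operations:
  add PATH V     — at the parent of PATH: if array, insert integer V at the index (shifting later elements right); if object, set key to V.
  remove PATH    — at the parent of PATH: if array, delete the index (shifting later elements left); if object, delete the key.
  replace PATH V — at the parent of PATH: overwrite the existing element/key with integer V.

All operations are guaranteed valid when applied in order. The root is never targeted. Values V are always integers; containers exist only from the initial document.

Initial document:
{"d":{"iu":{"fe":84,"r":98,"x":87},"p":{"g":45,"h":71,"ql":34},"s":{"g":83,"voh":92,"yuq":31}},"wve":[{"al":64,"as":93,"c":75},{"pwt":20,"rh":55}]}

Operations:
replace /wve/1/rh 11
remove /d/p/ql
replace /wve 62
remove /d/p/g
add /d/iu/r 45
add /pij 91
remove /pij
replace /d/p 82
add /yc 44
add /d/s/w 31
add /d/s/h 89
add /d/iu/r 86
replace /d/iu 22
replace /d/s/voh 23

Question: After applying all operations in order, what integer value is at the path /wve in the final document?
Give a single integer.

Answer: 62

Derivation:
After op 1 (replace /wve/1/rh 11): {"d":{"iu":{"fe":84,"r":98,"x":87},"p":{"g":45,"h":71,"ql":34},"s":{"g":83,"voh":92,"yuq":31}},"wve":[{"al":64,"as":93,"c":75},{"pwt":20,"rh":11}]}
After op 2 (remove /d/p/ql): {"d":{"iu":{"fe":84,"r":98,"x":87},"p":{"g":45,"h":71},"s":{"g":83,"voh":92,"yuq":31}},"wve":[{"al":64,"as":93,"c":75},{"pwt":20,"rh":11}]}
After op 3 (replace /wve 62): {"d":{"iu":{"fe":84,"r":98,"x":87},"p":{"g":45,"h":71},"s":{"g":83,"voh":92,"yuq":31}},"wve":62}
After op 4 (remove /d/p/g): {"d":{"iu":{"fe":84,"r":98,"x":87},"p":{"h":71},"s":{"g":83,"voh":92,"yuq":31}},"wve":62}
After op 5 (add /d/iu/r 45): {"d":{"iu":{"fe":84,"r":45,"x":87},"p":{"h":71},"s":{"g":83,"voh":92,"yuq":31}},"wve":62}
After op 6 (add /pij 91): {"d":{"iu":{"fe":84,"r":45,"x":87},"p":{"h":71},"s":{"g":83,"voh":92,"yuq":31}},"pij":91,"wve":62}
After op 7 (remove /pij): {"d":{"iu":{"fe":84,"r":45,"x":87},"p":{"h":71},"s":{"g":83,"voh":92,"yuq":31}},"wve":62}
After op 8 (replace /d/p 82): {"d":{"iu":{"fe":84,"r":45,"x":87},"p":82,"s":{"g":83,"voh":92,"yuq":31}},"wve":62}
After op 9 (add /yc 44): {"d":{"iu":{"fe":84,"r":45,"x":87},"p":82,"s":{"g":83,"voh":92,"yuq":31}},"wve":62,"yc":44}
After op 10 (add /d/s/w 31): {"d":{"iu":{"fe":84,"r":45,"x":87},"p":82,"s":{"g":83,"voh":92,"w":31,"yuq":31}},"wve":62,"yc":44}
After op 11 (add /d/s/h 89): {"d":{"iu":{"fe":84,"r":45,"x":87},"p":82,"s":{"g":83,"h":89,"voh":92,"w":31,"yuq":31}},"wve":62,"yc":44}
After op 12 (add /d/iu/r 86): {"d":{"iu":{"fe":84,"r":86,"x":87},"p":82,"s":{"g":83,"h":89,"voh":92,"w":31,"yuq":31}},"wve":62,"yc":44}
After op 13 (replace /d/iu 22): {"d":{"iu":22,"p":82,"s":{"g":83,"h":89,"voh":92,"w":31,"yuq":31}},"wve":62,"yc":44}
After op 14 (replace /d/s/voh 23): {"d":{"iu":22,"p":82,"s":{"g":83,"h":89,"voh":23,"w":31,"yuq":31}},"wve":62,"yc":44}
Value at /wve: 62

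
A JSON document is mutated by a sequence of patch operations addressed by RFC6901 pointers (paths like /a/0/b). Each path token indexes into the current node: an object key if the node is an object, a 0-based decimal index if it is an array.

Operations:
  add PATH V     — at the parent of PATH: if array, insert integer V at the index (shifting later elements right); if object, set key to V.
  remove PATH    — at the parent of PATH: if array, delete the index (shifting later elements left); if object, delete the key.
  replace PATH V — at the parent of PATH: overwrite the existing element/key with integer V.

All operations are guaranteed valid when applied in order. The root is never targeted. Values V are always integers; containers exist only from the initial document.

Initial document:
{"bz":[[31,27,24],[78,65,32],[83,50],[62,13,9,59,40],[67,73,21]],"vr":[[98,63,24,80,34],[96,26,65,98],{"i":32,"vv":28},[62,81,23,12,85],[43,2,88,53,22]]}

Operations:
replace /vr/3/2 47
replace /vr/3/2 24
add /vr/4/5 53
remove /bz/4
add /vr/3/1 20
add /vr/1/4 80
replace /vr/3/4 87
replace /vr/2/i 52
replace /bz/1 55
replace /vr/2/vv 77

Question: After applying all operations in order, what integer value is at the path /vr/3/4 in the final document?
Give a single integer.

After op 1 (replace /vr/3/2 47): {"bz":[[31,27,24],[78,65,32],[83,50],[62,13,9,59,40],[67,73,21]],"vr":[[98,63,24,80,34],[96,26,65,98],{"i":32,"vv":28},[62,81,47,12,85],[43,2,88,53,22]]}
After op 2 (replace /vr/3/2 24): {"bz":[[31,27,24],[78,65,32],[83,50],[62,13,9,59,40],[67,73,21]],"vr":[[98,63,24,80,34],[96,26,65,98],{"i":32,"vv":28},[62,81,24,12,85],[43,2,88,53,22]]}
After op 3 (add /vr/4/5 53): {"bz":[[31,27,24],[78,65,32],[83,50],[62,13,9,59,40],[67,73,21]],"vr":[[98,63,24,80,34],[96,26,65,98],{"i":32,"vv":28},[62,81,24,12,85],[43,2,88,53,22,53]]}
After op 4 (remove /bz/4): {"bz":[[31,27,24],[78,65,32],[83,50],[62,13,9,59,40]],"vr":[[98,63,24,80,34],[96,26,65,98],{"i":32,"vv":28},[62,81,24,12,85],[43,2,88,53,22,53]]}
After op 5 (add /vr/3/1 20): {"bz":[[31,27,24],[78,65,32],[83,50],[62,13,9,59,40]],"vr":[[98,63,24,80,34],[96,26,65,98],{"i":32,"vv":28},[62,20,81,24,12,85],[43,2,88,53,22,53]]}
After op 6 (add /vr/1/4 80): {"bz":[[31,27,24],[78,65,32],[83,50],[62,13,9,59,40]],"vr":[[98,63,24,80,34],[96,26,65,98,80],{"i":32,"vv":28},[62,20,81,24,12,85],[43,2,88,53,22,53]]}
After op 7 (replace /vr/3/4 87): {"bz":[[31,27,24],[78,65,32],[83,50],[62,13,9,59,40]],"vr":[[98,63,24,80,34],[96,26,65,98,80],{"i":32,"vv":28},[62,20,81,24,87,85],[43,2,88,53,22,53]]}
After op 8 (replace /vr/2/i 52): {"bz":[[31,27,24],[78,65,32],[83,50],[62,13,9,59,40]],"vr":[[98,63,24,80,34],[96,26,65,98,80],{"i":52,"vv":28},[62,20,81,24,87,85],[43,2,88,53,22,53]]}
After op 9 (replace /bz/1 55): {"bz":[[31,27,24],55,[83,50],[62,13,9,59,40]],"vr":[[98,63,24,80,34],[96,26,65,98,80],{"i":52,"vv":28},[62,20,81,24,87,85],[43,2,88,53,22,53]]}
After op 10 (replace /vr/2/vv 77): {"bz":[[31,27,24],55,[83,50],[62,13,9,59,40]],"vr":[[98,63,24,80,34],[96,26,65,98,80],{"i":52,"vv":77},[62,20,81,24,87,85],[43,2,88,53,22,53]]}
Value at /vr/3/4: 87

Answer: 87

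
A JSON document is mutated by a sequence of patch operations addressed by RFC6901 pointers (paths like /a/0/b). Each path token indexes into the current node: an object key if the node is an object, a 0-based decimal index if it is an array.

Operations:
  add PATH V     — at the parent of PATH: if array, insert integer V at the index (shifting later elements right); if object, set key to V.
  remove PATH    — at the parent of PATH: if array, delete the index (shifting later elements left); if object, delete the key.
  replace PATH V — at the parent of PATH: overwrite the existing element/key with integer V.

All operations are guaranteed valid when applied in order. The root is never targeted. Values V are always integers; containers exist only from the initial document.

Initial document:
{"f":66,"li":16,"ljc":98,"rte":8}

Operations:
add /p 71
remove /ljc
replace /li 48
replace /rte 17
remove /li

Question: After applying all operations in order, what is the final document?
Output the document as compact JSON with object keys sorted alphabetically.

Answer: {"f":66,"p":71,"rte":17}

Derivation:
After op 1 (add /p 71): {"f":66,"li":16,"ljc":98,"p":71,"rte":8}
After op 2 (remove /ljc): {"f":66,"li":16,"p":71,"rte":8}
After op 3 (replace /li 48): {"f":66,"li":48,"p":71,"rte":8}
After op 4 (replace /rte 17): {"f":66,"li":48,"p":71,"rte":17}
After op 5 (remove /li): {"f":66,"p":71,"rte":17}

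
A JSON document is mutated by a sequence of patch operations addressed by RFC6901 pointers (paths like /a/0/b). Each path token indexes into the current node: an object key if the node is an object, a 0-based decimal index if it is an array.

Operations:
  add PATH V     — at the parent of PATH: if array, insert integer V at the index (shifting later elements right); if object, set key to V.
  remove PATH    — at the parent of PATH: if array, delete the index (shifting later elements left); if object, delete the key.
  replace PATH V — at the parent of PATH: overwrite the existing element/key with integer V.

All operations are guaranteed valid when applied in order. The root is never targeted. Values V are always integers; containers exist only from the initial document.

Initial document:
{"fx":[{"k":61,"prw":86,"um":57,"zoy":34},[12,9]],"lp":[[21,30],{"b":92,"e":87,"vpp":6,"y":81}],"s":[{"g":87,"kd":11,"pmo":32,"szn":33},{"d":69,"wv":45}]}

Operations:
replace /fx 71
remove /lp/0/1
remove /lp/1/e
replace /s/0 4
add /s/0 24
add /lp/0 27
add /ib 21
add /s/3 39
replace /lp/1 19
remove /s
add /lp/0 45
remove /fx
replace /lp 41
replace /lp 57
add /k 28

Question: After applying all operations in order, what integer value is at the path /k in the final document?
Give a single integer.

Answer: 28

Derivation:
After op 1 (replace /fx 71): {"fx":71,"lp":[[21,30],{"b":92,"e":87,"vpp":6,"y":81}],"s":[{"g":87,"kd":11,"pmo":32,"szn":33},{"d":69,"wv":45}]}
After op 2 (remove /lp/0/1): {"fx":71,"lp":[[21],{"b":92,"e":87,"vpp":6,"y":81}],"s":[{"g":87,"kd":11,"pmo":32,"szn":33},{"d":69,"wv":45}]}
After op 3 (remove /lp/1/e): {"fx":71,"lp":[[21],{"b":92,"vpp":6,"y":81}],"s":[{"g":87,"kd":11,"pmo":32,"szn":33},{"d":69,"wv":45}]}
After op 4 (replace /s/0 4): {"fx":71,"lp":[[21],{"b":92,"vpp":6,"y":81}],"s":[4,{"d":69,"wv":45}]}
After op 5 (add /s/0 24): {"fx":71,"lp":[[21],{"b":92,"vpp":6,"y":81}],"s":[24,4,{"d":69,"wv":45}]}
After op 6 (add /lp/0 27): {"fx":71,"lp":[27,[21],{"b":92,"vpp":6,"y":81}],"s":[24,4,{"d":69,"wv":45}]}
After op 7 (add /ib 21): {"fx":71,"ib":21,"lp":[27,[21],{"b":92,"vpp":6,"y":81}],"s":[24,4,{"d":69,"wv":45}]}
After op 8 (add /s/3 39): {"fx":71,"ib":21,"lp":[27,[21],{"b":92,"vpp":6,"y":81}],"s":[24,4,{"d":69,"wv":45},39]}
After op 9 (replace /lp/1 19): {"fx":71,"ib":21,"lp":[27,19,{"b":92,"vpp":6,"y":81}],"s":[24,4,{"d":69,"wv":45},39]}
After op 10 (remove /s): {"fx":71,"ib":21,"lp":[27,19,{"b":92,"vpp":6,"y":81}]}
After op 11 (add /lp/0 45): {"fx":71,"ib":21,"lp":[45,27,19,{"b":92,"vpp":6,"y":81}]}
After op 12 (remove /fx): {"ib":21,"lp":[45,27,19,{"b":92,"vpp":6,"y":81}]}
After op 13 (replace /lp 41): {"ib":21,"lp":41}
After op 14 (replace /lp 57): {"ib":21,"lp":57}
After op 15 (add /k 28): {"ib":21,"k":28,"lp":57}
Value at /k: 28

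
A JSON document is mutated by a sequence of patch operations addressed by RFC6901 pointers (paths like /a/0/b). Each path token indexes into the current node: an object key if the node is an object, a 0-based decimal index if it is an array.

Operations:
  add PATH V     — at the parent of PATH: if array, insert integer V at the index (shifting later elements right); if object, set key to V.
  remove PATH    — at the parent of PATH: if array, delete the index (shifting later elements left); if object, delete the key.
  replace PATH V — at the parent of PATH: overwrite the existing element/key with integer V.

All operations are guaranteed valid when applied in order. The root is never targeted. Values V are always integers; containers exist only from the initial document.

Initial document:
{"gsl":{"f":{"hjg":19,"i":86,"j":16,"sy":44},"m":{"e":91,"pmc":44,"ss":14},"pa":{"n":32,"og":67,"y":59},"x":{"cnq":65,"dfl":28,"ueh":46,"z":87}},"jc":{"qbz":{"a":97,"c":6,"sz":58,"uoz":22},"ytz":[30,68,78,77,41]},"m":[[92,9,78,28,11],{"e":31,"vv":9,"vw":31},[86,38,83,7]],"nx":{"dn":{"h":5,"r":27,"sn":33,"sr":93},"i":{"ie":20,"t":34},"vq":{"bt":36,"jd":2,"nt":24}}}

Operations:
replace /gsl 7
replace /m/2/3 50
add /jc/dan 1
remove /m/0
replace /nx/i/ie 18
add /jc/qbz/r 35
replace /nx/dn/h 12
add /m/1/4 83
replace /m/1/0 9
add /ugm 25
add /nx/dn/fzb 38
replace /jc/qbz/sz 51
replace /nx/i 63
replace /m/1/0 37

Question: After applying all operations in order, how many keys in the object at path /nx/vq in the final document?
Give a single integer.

Answer: 3

Derivation:
After op 1 (replace /gsl 7): {"gsl":7,"jc":{"qbz":{"a":97,"c":6,"sz":58,"uoz":22},"ytz":[30,68,78,77,41]},"m":[[92,9,78,28,11],{"e":31,"vv":9,"vw":31},[86,38,83,7]],"nx":{"dn":{"h":5,"r":27,"sn":33,"sr":93},"i":{"ie":20,"t":34},"vq":{"bt":36,"jd":2,"nt":24}}}
After op 2 (replace /m/2/3 50): {"gsl":7,"jc":{"qbz":{"a":97,"c":6,"sz":58,"uoz":22},"ytz":[30,68,78,77,41]},"m":[[92,9,78,28,11],{"e":31,"vv":9,"vw":31},[86,38,83,50]],"nx":{"dn":{"h":5,"r":27,"sn":33,"sr":93},"i":{"ie":20,"t":34},"vq":{"bt":36,"jd":2,"nt":24}}}
After op 3 (add /jc/dan 1): {"gsl":7,"jc":{"dan":1,"qbz":{"a":97,"c":6,"sz":58,"uoz":22},"ytz":[30,68,78,77,41]},"m":[[92,9,78,28,11],{"e":31,"vv":9,"vw":31},[86,38,83,50]],"nx":{"dn":{"h":5,"r":27,"sn":33,"sr":93},"i":{"ie":20,"t":34},"vq":{"bt":36,"jd":2,"nt":24}}}
After op 4 (remove /m/0): {"gsl":7,"jc":{"dan":1,"qbz":{"a":97,"c":6,"sz":58,"uoz":22},"ytz":[30,68,78,77,41]},"m":[{"e":31,"vv":9,"vw":31},[86,38,83,50]],"nx":{"dn":{"h":5,"r":27,"sn":33,"sr":93},"i":{"ie":20,"t":34},"vq":{"bt":36,"jd":2,"nt":24}}}
After op 5 (replace /nx/i/ie 18): {"gsl":7,"jc":{"dan":1,"qbz":{"a":97,"c":6,"sz":58,"uoz":22},"ytz":[30,68,78,77,41]},"m":[{"e":31,"vv":9,"vw":31},[86,38,83,50]],"nx":{"dn":{"h":5,"r":27,"sn":33,"sr":93},"i":{"ie":18,"t":34},"vq":{"bt":36,"jd":2,"nt":24}}}
After op 6 (add /jc/qbz/r 35): {"gsl":7,"jc":{"dan":1,"qbz":{"a":97,"c":6,"r":35,"sz":58,"uoz":22},"ytz":[30,68,78,77,41]},"m":[{"e":31,"vv":9,"vw":31},[86,38,83,50]],"nx":{"dn":{"h":5,"r":27,"sn":33,"sr":93},"i":{"ie":18,"t":34},"vq":{"bt":36,"jd":2,"nt":24}}}
After op 7 (replace /nx/dn/h 12): {"gsl":7,"jc":{"dan":1,"qbz":{"a":97,"c":6,"r":35,"sz":58,"uoz":22},"ytz":[30,68,78,77,41]},"m":[{"e":31,"vv":9,"vw":31},[86,38,83,50]],"nx":{"dn":{"h":12,"r":27,"sn":33,"sr":93},"i":{"ie":18,"t":34},"vq":{"bt":36,"jd":2,"nt":24}}}
After op 8 (add /m/1/4 83): {"gsl":7,"jc":{"dan":1,"qbz":{"a":97,"c":6,"r":35,"sz":58,"uoz":22},"ytz":[30,68,78,77,41]},"m":[{"e":31,"vv":9,"vw":31},[86,38,83,50,83]],"nx":{"dn":{"h":12,"r":27,"sn":33,"sr":93},"i":{"ie":18,"t":34},"vq":{"bt":36,"jd":2,"nt":24}}}
After op 9 (replace /m/1/0 9): {"gsl":7,"jc":{"dan":1,"qbz":{"a":97,"c":6,"r":35,"sz":58,"uoz":22},"ytz":[30,68,78,77,41]},"m":[{"e":31,"vv":9,"vw":31},[9,38,83,50,83]],"nx":{"dn":{"h":12,"r":27,"sn":33,"sr":93},"i":{"ie":18,"t":34},"vq":{"bt":36,"jd":2,"nt":24}}}
After op 10 (add /ugm 25): {"gsl":7,"jc":{"dan":1,"qbz":{"a":97,"c":6,"r":35,"sz":58,"uoz":22},"ytz":[30,68,78,77,41]},"m":[{"e":31,"vv":9,"vw":31},[9,38,83,50,83]],"nx":{"dn":{"h":12,"r":27,"sn":33,"sr":93},"i":{"ie":18,"t":34},"vq":{"bt":36,"jd":2,"nt":24}},"ugm":25}
After op 11 (add /nx/dn/fzb 38): {"gsl":7,"jc":{"dan":1,"qbz":{"a":97,"c":6,"r":35,"sz":58,"uoz":22},"ytz":[30,68,78,77,41]},"m":[{"e":31,"vv":9,"vw":31},[9,38,83,50,83]],"nx":{"dn":{"fzb":38,"h":12,"r":27,"sn":33,"sr":93},"i":{"ie":18,"t":34},"vq":{"bt":36,"jd":2,"nt":24}},"ugm":25}
After op 12 (replace /jc/qbz/sz 51): {"gsl":7,"jc":{"dan":1,"qbz":{"a":97,"c":6,"r":35,"sz":51,"uoz":22},"ytz":[30,68,78,77,41]},"m":[{"e":31,"vv":9,"vw":31},[9,38,83,50,83]],"nx":{"dn":{"fzb":38,"h":12,"r":27,"sn":33,"sr":93},"i":{"ie":18,"t":34},"vq":{"bt":36,"jd":2,"nt":24}},"ugm":25}
After op 13 (replace /nx/i 63): {"gsl":7,"jc":{"dan":1,"qbz":{"a":97,"c":6,"r":35,"sz":51,"uoz":22},"ytz":[30,68,78,77,41]},"m":[{"e":31,"vv":9,"vw":31},[9,38,83,50,83]],"nx":{"dn":{"fzb":38,"h":12,"r":27,"sn":33,"sr":93},"i":63,"vq":{"bt":36,"jd":2,"nt":24}},"ugm":25}
After op 14 (replace /m/1/0 37): {"gsl":7,"jc":{"dan":1,"qbz":{"a":97,"c":6,"r":35,"sz":51,"uoz":22},"ytz":[30,68,78,77,41]},"m":[{"e":31,"vv":9,"vw":31},[37,38,83,50,83]],"nx":{"dn":{"fzb":38,"h":12,"r":27,"sn":33,"sr":93},"i":63,"vq":{"bt":36,"jd":2,"nt":24}},"ugm":25}
Size at path /nx/vq: 3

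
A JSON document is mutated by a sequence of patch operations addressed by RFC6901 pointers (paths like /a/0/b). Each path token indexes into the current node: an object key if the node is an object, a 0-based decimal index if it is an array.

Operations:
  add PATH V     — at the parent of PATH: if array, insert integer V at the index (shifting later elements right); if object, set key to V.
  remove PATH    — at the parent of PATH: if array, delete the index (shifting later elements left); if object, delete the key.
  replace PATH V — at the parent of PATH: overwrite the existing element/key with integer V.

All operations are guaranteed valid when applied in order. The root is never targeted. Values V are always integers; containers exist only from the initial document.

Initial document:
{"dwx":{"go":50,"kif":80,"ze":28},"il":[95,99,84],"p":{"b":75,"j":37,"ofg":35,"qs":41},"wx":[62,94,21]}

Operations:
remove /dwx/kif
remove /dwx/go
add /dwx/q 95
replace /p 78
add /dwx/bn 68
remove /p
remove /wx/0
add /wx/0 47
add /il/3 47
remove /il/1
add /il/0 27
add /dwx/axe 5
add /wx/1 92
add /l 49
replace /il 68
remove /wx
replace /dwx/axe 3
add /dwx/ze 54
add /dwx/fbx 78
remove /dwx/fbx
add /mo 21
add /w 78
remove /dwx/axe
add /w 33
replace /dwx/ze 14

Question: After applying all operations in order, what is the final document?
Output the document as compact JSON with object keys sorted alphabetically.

After op 1 (remove /dwx/kif): {"dwx":{"go":50,"ze":28},"il":[95,99,84],"p":{"b":75,"j":37,"ofg":35,"qs":41},"wx":[62,94,21]}
After op 2 (remove /dwx/go): {"dwx":{"ze":28},"il":[95,99,84],"p":{"b":75,"j":37,"ofg":35,"qs":41},"wx":[62,94,21]}
After op 3 (add /dwx/q 95): {"dwx":{"q":95,"ze":28},"il":[95,99,84],"p":{"b":75,"j":37,"ofg":35,"qs":41},"wx":[62,94,21]}
After op 4 (replace /p 78): {"dwx":{"q":95,"ze":28},"il":[95,99,84],"p":78,"wx":[62,94,21]}
After op 5 (add /dwx/bn 68): {"dwx":{"bn":68,"q":95,"ze":28},"il":[95,99,84],"p":78,"wx":[62,94,21]}
After op 6 (remove /p): {"dwx":{"bn":68,"q":95,"ze":28},"il":[95,99,84],"wx":[62,94,21]}
After op 7 (remove /wx/0): {"dwx":{"bn":68,"q":95,"ze":28},"il":[95,99,84],"wx":[94,21]}
After op 8 (add /wx/0 47): {"dwx":{"bn":68,"q":95,"ze":28},"il":[95,99,84],"wx":[47,94,21]}
After op 9 (add /il/3 47): {"dwx":{"bn":68,"q":95,"ze":28},"il":[95,99,84,47],"wx":[47,94,21]}
After op 10 (remove /il/1): {"dwx":{"bn":68,"q":95,"ze":28},"il":[95,84,47],"wx":[47,94,21]}
After op 11 (add /il/0 27): {"dwx":{"bn":68,"q":95,"ze":28},"il":[27,95,84,47],"wx":[47,94,21]}
After op 12 (add /dwx/axe 5): {"dwx":{"axe":5,"bn":68,"q":95,"ze":28},"il":[27,95,84,47],"wx":[47,94,21]}
After op 13 (add /wx/1 92): {"dwx":{"axe":5,"bn":68,"q":95,"ze":28},"il":[27,95,84,47],"wx":[47,92,94,21]}
After op 14 (add /l 49): {"dwx":{"axe":5,"bn":68,"q":95,"ze":28},"il":[27,95,84,47],"l":49,"wx":[47,92,94,21]}
After op 15 (replace /il 68): {"dwx":{"axe":5,"bn":68,"q":95,"ze":28},"il":68,"l":49,"wx":[47,92,94,21]}
After op 16 (remove /wx): {"dwx":{"axe":5,"bn":68,"q":95,"ze":28},"il":68,"l":49}
After op 17 (replace /dwx/axe 3): {"dwx":{"axe":3,"bn":68,"q":95,"ze":28},"il":68,"l":49}
After op 18 (add /dwx/ze 54): {"dwx":{"axe":3,"bn":68,"q":95,"ze":54},"il":68,"l":49}
After op 19 (add /dwx/fbx 78): {"dwx":{"axe":3,"bn":68,"fbx":78,"q":95,"ze":54},"il":68,"l":49}
After op 20 (remove /dwx/fbx): {"dwx":{"axe":3,"bn":68,"q":95,"ze":54},"il":68,"l":49}
After op 21 (add /mo 21): {"dwx":{"axe":3,"bn":68,"q":95,"ze":54},"il":68,"l":49,"mo":21}
After op 22 (add /w 78): {"dwx":{"axe":3,"bn":68,"q":95,"ze":54},"il":68,"l":49,"mo":21,"w":78}
After op 23 (remove /dwx/axe): {"dwx":{"bn":68,"q":95,"ze":54},"il":68,"l":49,"mo":21,"w":78}
After op 24 (add /w 33): {"dwx":{"bn":68,"q":95,"ze":54},"il":68,"l":49,"mo":21,"w":33}
After op 25 (replace /dwx/ze 14): {"dwx":{"bn":68,"q":95,"ze":14},"il":68,"l":49,"mo":21,"w":33}

Answer: {"dwx":{"bn":68,"q":95,"ze":14},"il":68,"l":49,"mo":21,"w":33}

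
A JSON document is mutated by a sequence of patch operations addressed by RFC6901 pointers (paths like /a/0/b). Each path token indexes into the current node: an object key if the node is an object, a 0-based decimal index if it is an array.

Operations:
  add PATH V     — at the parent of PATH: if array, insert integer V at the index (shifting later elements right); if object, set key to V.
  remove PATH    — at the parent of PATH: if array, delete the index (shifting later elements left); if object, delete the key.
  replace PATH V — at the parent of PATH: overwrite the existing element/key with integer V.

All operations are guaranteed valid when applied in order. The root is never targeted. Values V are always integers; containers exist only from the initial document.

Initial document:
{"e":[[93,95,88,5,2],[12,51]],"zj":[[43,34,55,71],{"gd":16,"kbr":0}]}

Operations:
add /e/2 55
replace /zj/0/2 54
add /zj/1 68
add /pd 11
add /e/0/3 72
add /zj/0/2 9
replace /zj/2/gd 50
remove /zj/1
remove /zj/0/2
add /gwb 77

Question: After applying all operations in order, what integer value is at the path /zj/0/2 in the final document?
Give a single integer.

Answer: 54

Derivation:
After op 1 (add /e/2 55): {"e":[[93,95,88,5,2],[12,51],55],"zj":[[43,34,55,71],{"gd":16,"kbr":0}]}
After op 2 (replace /zj/0/2 54): {"e":[[93,95,88,5,2],[12,51],55],"zj":[[43,34,54,71],{"gd":16,"kbr":0}]}
After op 3 (add /zj/1 68): {"e":[[93,95,88,5,2],[12,51],55],"zj":[[43,34,54,71],68,{"gd":16,"kbr":0}]}
After op 4 (add /pd 11): {"e":[[93,95,88,5,2],[12,51],55],"pd":11,"zj":[[43,34,54,71],68,{"gd":16,"kbr":0}]}
After op 5 (add /e/0/3 72): {"e":[[93,95,88,72,5,2],[12,51],55],"pd":11,"zj":[[43,34,54,71],68,{"gd":16,"kbr":0}]}
After op 6 (add /zj/0/2 9): {"e":[[93,95,88,72,5,2],[12,51],55],"pd":11,"zj":[[43,34,9,54,71],68,{"gd":16,"kbr":0}]}
After op 7 (replace /zj/2/gd 50): {"e":[[93,95,88,72,5,2],[12,51],55],"pd":11,"zj":[[43,34,9,54,71],68,{"gd":50,"kbr":0}]}
After op 8 (remove /zj/1): {"e":[[93,95,88,72,5,2],[12,51],55],"pd":11,"zj":[[43,34,9,54,71],{"gd":50,"kbr":0}]}
After op 9 (remove /zj/0/2): {"e":[[93,95,88,72,5,2],[12,51],55],"pd":11,"zj":[[43,34,54,71],{"gd":50,"kbr":0}]}
After op 10 (add /gwb 77): {"e":[[93,95,88,72,5,2],[12,51],55],"gwb":77,"pd":11,"zj":[[43,34,54,71],{"gd":50,"kbr":0}]}
Value at /zj/0/2: 54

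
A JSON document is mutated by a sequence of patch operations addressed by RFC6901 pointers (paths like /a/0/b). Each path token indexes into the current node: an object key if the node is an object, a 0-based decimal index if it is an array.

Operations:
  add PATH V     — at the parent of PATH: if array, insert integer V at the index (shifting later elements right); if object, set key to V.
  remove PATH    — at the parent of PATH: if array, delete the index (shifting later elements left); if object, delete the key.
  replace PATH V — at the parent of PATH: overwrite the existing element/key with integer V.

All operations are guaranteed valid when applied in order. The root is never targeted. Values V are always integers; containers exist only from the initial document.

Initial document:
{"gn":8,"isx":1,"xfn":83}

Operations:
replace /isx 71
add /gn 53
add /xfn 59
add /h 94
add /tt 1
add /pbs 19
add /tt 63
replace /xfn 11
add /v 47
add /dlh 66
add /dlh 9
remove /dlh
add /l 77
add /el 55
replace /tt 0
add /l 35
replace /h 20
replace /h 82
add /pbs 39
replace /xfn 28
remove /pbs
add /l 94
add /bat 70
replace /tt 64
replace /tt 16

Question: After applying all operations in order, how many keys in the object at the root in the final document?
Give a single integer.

Answer: 9

Derivation:
After op 1 (replace /isx 71): {"gn":8,"isx":71,"xfn":83}
After op 2 (add /gn 53): {"gn":53,"isx":71,"xfn":83}
After op 3 (add /xfn 59): {"gn":53,"isx":71,"xfn":59}
After op 4 (add /h 94): {"gn":53,"h":94,"isx":71,"xfn":59}
After op 5 (add /tt 1): {"gn":53,"h":94,"isx":71,"tt":1,"xfn":59}
After op 6 (add /pbs 19): {"gn":53,"h":94,"isx":71,"pbs":19,"tt":1,"xfn":59}
After op 7 (add /tt 63): {"gn":53,"h":94,"isx":71,"pbs":19,"tt":63,"xfn":59}
After op 8 (replace /xfn 11): {"gn":53,"h":94,"isx":71,"pbs":19,"tt":63,"xfn":11}
After op 9 (add /v 47): {"gn":53,"h":94,"isx":71,"pbs":19,"tt":63,"v":47,"xfn":11}
After op 10 (add /dlh 66): {"dlh":66,"gn":53,"h":94,"isx":71,"pbs":19,"tt":63,"v":47,"xfn":11}
After op 11 (add /dlh 9): {"dlh":9,"gn":53,"h":94,"isx":71,"pbs":19,"tt":63,"v":47,"xfn":11}
After op 12 (remove /dlh): {"gn":53,"h":94,"isx":71,"pbs":19,"tt":63,"v":47,"xfn":11}
After op 13 (add /l 77): {"gn":53,"h":94,"isx":71,"l":77,"pbs":19,"tt":63,"v":47,"xfn":11}
After op 14 (add /el 55): {"el":55,"gn":53,"h":94,"isx":71,"l":77,"pbs":19,"tt":63,"v":47,"xfn":11}
After op 15 (replace /tt 0): {"el":55,"gn":53,"h":94,"isx":71,"l":77,"pbs":19,"tt":0,"v":47,"xfn":11}
After op 16 (add /l 35): {"el":55,"gn":53,"h":94,"isx":71,"l":35,"pbs":19,"tt":0,"v":47,"xfn":11}
After op 17 (replace /h 20): {"el":55,"gn":53,"h":20,"isx":71,"l":35,"pbs":19,"tt":0,"v":47,"xfn":11}
After op 18 (replace /h 82): {"el":55,"gn":53,"h":82,"isx":71,"l":35,"pbs":19,"tt":0,"v":47,"xfn":11}
After op 19 (add /pbs 39): {"el":55,"gn":53,"h":82,"isx":71,"l":35,"pbs":39,"tt":0,"v":47,"xfn":11}
After op 20 (replace /xfn 28): {"el":55,"gn":53,"h":82,"isx":71,"l":35,"pbs":39,"tt":0,"v":47,"xfn":28}
After op 21 (remove /pbs): {"el":55,"gn":53,"h":82,"isx":71,"l":35,"tt":0,"v":47,"xfn":28}
After op 22 (add /l 94): {"el":55,"gn":53,"h":82,"isx":71,"l":94,"tt":0,"v":47,"xfn":28}
After op 23 (add /bat 70): {"bat":70,"el":55,"gn":53,"h":82,"isx":71,"l":94,"tt":0,"v":47,"xfn":28}
After op 24 (replace /tt 64): {"bat":70,"el":55,"gn":53,"h":82,"isx":71,"l":94,"tt":64,"v":47,"xfn":28}
After op 25 (replace /tt 16): {"bat":70,"el":55,"gn":53,"h":82,"isx":71,"l":94,"tt":16,"v":47,"xfn":28}
Size at the root: 9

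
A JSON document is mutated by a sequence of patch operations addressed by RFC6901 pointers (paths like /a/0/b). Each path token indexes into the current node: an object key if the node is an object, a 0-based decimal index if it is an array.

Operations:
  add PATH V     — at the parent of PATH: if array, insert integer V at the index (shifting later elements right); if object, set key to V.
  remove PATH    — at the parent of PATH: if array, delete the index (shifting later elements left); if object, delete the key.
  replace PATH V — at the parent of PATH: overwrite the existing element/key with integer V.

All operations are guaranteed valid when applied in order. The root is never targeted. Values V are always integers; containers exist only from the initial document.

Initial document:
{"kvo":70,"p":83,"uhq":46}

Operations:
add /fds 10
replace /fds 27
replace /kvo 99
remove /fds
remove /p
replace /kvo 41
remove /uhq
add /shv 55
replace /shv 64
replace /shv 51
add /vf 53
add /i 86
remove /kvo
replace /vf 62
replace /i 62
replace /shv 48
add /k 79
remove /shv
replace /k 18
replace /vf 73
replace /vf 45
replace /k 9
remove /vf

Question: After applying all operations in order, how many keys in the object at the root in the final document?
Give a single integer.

After op 1 (add /fds 10): {"fds":10,"kvo":70,"p":83,"uhq":46}
After op 2 (replace /fds 27): {"fds":27,"kvo":70,"p":83,"uhq":46}
After op 3 (replace /kvo 99): {"fds":27,"kvo":99,"p":83,"uhq":46}
After op 4 (remove /fds): {"kvo":99,"p":83,"uhq":46}
After op 5 (remove /p): {"kvo":99,"uhq":46}
After op 6 (replace /kvo 41): {"kvo":41,"uhq":46}
After op 7 (remove /uhq): {"kvo":41}
After op 8 (add /shv 55): {"kvo":41,"shv":55}
After op 9 (replace /shv 64): {"kvo":41,"shv":64}
After op 10 (replace /shv 51): {"kvo":41,"shv":51}
After op 11 (add /vf 53): {"kvo":41,"shv":51,"vf":53}
After op 12 (add /i 86): {"i":86,"kvo":41,"shv":51,"vf":53}
After op 13 (remove /kvo): {"i":86,"shv":51,"vf":53}
After op 14 (replace /vf 62): {"i":86,"shv":51,"vf":62}
After op 15 (replace /i 62): {"i":62,"shv":51,"vf":62}
After op 16 (replace /shv 48): {"i":62,"shv":48,"vf":62}
After op 17 (add /k 79): {"i":62,"k":79,"shv":48,"vf":62}
After op 18 (remove /shv): {"i":62,"k":79,"vf":62}
After op 19 (replace /k 18): {"i":62,"k":18,"vf":62}
After op 20 (replace /vf 73): {"i":62,"k":18,"vf":73}
After op 21 (replace /vf 45): {"i":62,"k":18,"vf":45}
After op 22 (replace /k 9): {"i":62,"k":9,"vf":45}
After op 23 (remove /vf): {"i":62,"k":9}
Size at the root: 2

Answer: 2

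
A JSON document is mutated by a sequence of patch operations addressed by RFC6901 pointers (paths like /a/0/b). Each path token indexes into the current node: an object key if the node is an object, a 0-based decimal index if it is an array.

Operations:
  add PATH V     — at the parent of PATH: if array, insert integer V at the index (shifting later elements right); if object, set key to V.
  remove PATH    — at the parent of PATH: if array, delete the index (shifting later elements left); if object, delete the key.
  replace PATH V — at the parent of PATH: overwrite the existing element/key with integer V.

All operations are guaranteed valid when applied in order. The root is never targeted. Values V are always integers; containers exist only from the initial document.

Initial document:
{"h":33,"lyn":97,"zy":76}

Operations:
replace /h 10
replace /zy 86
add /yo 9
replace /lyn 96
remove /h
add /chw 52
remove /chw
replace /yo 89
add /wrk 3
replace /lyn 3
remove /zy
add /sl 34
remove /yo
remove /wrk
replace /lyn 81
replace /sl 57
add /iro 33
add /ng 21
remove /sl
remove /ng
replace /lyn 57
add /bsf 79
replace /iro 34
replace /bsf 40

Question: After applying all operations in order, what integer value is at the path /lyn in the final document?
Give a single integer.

Answer: 57

Derivation:
After op 1 (replace /h 10): {"h":10,"lyn":97,"zy":76}
After op 2 (replace /zy 86): {"h":10,"lyn":97,"zy":86}
After op 3 (add /yo 9): {"h":10,"lyn":97,"yo":9,"zy":86}
After op 4 (replace /lyn 96): {"h":10,"lyn":96,"yo":9,"zy":86}
After op 5 (remove /h): {"lyn":96,"yo":9,"zy":86}
After op 6 (add /chw 52): {"chw":52,"lyn":96,"yo":9,"zy":86}
After op 7 (remove /chw): {"lyn":96,"yo":9,"zy":86}
After op 8 (replace /yo 89): {"lyn":96,"yo":89,"zy":86}
After op 9 (add /wrk 3): {"lyn":96,"wrk":3,"yo":89,"zy":86}
After op 10 (replace /lyn 3): {"lyn":3,"wrk":3,"yo":89,"zy":86}
After op 11 (remove /zy): {"lyn":3,"wrk":3,"yo":89}
After op 12 (add /sl 34): {"lyn":3,"sl":34,"wrk":3,"yo":89}
After op 13 (remove /yo): {"lyn":3,"sl":34,"wrk":3}
After op 14 (remove /wrk): {"lyn":3,"sl":34}
After op 15 (replace /lyn 81): {"lyn":81,"sl":34}
After op 16 (replace /sl 57): {"lyn":81,"sl":57}
After op 17 (add /iro 33): {"iro":33,"lyn":81,"sl":57}
After op 18 (add /ng 21): {"iro":33,"lyn":81,"ng":21,"sl":57}
After op 19 (remove /sl): {"iro":33,"lyn":81,"ng":21}
After op 20 (remove /ng): {"iro":33,"lyn":81}
After op 21 (replace /lyn 57): {"iro":33,"lyn":57}
After op 22 (add /bsf 79): {"bsf":79,"iro":33,"lyn":57}
After op 23 (replace /iro 34): {"bsf":79,"iro":34,"lyn":57}
After op 24 (replace /bsf 40): {"bsf":40,"iro":34,"lyn":57}
Value at /lyn: 57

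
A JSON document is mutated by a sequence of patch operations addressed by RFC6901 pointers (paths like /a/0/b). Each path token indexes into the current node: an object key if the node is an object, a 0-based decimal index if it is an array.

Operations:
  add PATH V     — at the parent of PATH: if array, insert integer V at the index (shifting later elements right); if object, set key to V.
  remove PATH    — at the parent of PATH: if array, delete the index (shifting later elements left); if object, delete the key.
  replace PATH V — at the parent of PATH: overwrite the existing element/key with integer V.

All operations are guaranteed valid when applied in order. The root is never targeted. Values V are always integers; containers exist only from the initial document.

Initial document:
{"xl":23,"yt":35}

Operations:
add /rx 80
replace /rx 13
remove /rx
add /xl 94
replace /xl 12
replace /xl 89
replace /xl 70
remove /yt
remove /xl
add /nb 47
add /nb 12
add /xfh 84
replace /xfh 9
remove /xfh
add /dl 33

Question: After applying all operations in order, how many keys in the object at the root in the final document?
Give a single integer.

After op 1 (add /rx 80): {"rx":80,"xl":23,"yt":35}
After op 2 (replace /rx 13): {"rx":13,"xl":23,"yt":35}
After op 3 (remove /rx): {"xl":23,"yt":35}
After op 4 (add /xl 94): {"xl":94,"yt":35}
After op 5 (replace /xl 12): {"xl":12,"yt":35}
After op 6 (replace /xl 89): {"xl":89,"yt":35}
After op 7 (replace /xl 70): {"xl":70,"yt":35}
After op 8 (remove /yt): {"xl":70}
After op 9 (remove /xl): {}
After op 10 (add /nb 47): {"nb":47}
After op 11 (add /nb 12): {"nb":12}
After op 12 (add /xfh 84): {"nb":12,"xfh":84}
After op 13 (replace /xfh 9): {"nb":12,"xfh":9}
After op 14 (remove /xfh): {"nb":12}
After op 15 (add /dl 33): {"dl":33,"nb":12}
Size at the root: 2

Answer: 2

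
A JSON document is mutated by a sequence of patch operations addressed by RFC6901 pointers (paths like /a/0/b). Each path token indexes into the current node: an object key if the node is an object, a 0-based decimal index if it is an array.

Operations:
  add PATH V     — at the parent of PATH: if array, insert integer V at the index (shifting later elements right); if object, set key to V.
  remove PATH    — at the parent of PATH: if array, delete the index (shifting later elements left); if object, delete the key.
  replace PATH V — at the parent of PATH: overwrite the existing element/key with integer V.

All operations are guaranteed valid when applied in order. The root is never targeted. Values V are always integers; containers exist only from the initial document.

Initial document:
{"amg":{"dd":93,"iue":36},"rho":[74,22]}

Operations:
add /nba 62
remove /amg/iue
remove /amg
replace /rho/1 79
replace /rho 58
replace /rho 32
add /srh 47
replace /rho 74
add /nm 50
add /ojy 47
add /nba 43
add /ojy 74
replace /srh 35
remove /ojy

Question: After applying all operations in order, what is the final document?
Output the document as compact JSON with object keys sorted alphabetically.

Answer: {"nba":43,"nm":50,"rho":74,"srh":35}

Derivation:
After op 1 (add /nba 62): {"amg":{"dd":93,"iue":36},"nba":62,"rho":[74,22]}
After op 2 (remove /amg/iue): {"amg":{"dd":93},"nba":62,"rho":[74,22]}
After op 3 (remove /amg): {"nba":62,"rho":[74,22]}
After op 4 (replace /rho/1 79): {"nba":62,"rho":[74,79]}
After op 5 (replace /rho 58): {"nba":62,"rho":58}
After op 6 (replace /rho 32): {"nba":62,"rho":32}
After op 7 (add /srh 47): {"nba":62,"rho":32,"srh":47}
After op 8 (replace /rho 74): {"nba":62,"rho":74,"srh":47}
After op 9 (add /nm 50): {"nba":62,"nm":50,"rho":74,"srh":47}
After op 10 (add /ojy 47): {"nba":62,"nm":50,"ojy":47,"rho":74,"srh":47}
After op 11 (add /nba 43): {"nba":43,"nm":50,"ojy":47,"rho":74,"srh":47}
After op 12 (add /ojy 74): {"nba":43,"nm":50,"ojy":74,"rho":74,"srh":47}
After op 13 (replace /srh 35): {"nba":43,"nm":50,"ojy":74,"rho":74,"srh":35}
After op 14 (remove /ojy): {"nba":43,"nm":50,"rho":74,"srh":35}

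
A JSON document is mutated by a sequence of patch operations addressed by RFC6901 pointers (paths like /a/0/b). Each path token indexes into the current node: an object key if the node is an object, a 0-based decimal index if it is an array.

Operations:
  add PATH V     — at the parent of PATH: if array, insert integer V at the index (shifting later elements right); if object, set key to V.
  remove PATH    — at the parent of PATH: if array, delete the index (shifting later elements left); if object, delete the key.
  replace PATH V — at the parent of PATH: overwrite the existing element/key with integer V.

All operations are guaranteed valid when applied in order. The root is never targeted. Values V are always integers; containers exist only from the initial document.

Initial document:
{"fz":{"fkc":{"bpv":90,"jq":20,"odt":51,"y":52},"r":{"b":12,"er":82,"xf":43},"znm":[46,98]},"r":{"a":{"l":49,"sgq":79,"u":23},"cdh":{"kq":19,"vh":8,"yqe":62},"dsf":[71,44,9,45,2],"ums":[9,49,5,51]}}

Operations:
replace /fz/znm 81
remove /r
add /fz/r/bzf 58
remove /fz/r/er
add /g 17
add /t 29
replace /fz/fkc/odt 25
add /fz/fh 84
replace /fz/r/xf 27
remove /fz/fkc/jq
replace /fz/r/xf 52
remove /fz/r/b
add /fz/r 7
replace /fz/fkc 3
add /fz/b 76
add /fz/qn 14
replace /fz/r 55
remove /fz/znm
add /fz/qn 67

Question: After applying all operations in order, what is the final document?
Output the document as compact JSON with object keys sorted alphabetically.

Answer: {"fz":{"b":76,"fh":84,"fkc":3,"qn":67,"r":55},"g":17,"t":29}

Derivation:
After op 1 (replace /fz/znm 81): {"fz":{"fkc":{"bpv":90,"jq":20,"odt":51,"y":52},"r":{"b":12,"er":82,"xf":43},"znm":81},"r":{"a":{"l":49,"sgq":79,"u":23},"cdh":{"kq":19,"vh":8,"yqe":62},"dsf":[71,44,9,45,2],"ums":[9,49,5,51]}}
After op 2 (remove /r): {"fz":{"fkc":{"bpv":90,"jq":20,"odt":51,"y":52},"r":{"b":12,"er":82,"xf":43},"znm":81}}
After op 3 (add /fz/r/bzf 58): {"fz":{"fkc":{"bpv":90,"jq":20,"odt":51,"y":52},"r":{"b":12,"bzf":58,"er":82,"xf":43},"znm":81}}
After op 4 (remove /fz/r/er): {"fz":{"fkc":{"bpv":90,"jq":20,"odt":51,"y":52},"r":{"b":12,"bzf":58,"xf":43},"znm":81}}
After op 5 (add /g 17): {"fz":{"fkc":{"bpv":90,"jq":20,"odt":51,"y":52},"r":{"b":12,"bzf":58,"xf":43},"znm":81},"g":17}
After op 6 (add /t 29): {"fz":{"fkc":{"bpv":90,"jq":20,"odt":51,"y":52},"r":{"b":12,"bzf":58,"xf":43},"znm":81},"g":17,"t":29}
After op 7 (replace /fz/fkc/odt 25): {"fz":{"fkc":{"bpv":90,"jq":20,"odt":25,"y":52},"r":{"b":12,"bzf":58,"xf":43},"znm":81},"g":17,"t":29}
After op 8 (add /fz/fh 84): {"fz":{"fh":84,"fkc":{"bpv":90,"jq":20,"odt":25,"y":52},"r":{"b":12,"bzf":58,"xf":43},"znm":81},"g":17,"t":29}
After op 9 (replace /fz/r/xf 27): {"fz":{"fh":84,"fkc":{"bpv":90,"jq":20,"odt":25,"y":52},"r":{"b":12,"bzf":58,"xf":27},"znm":81},"g":17,"t":29}
After op 10 (remove /fz/fkc/jq): {"fz":{"fh":84,"fkc":{"bpv":90,"odt":25,"y":52},"r":{"b":12,"bzf":58,"xf":27},"znm":81},"g":17,"t":29}
After op 11 (replace /fz/r/xf 52): {"fz":{"fh":84,"fkc":{"bpv":90,"odt":25,"y":52},"r":{"b":12,"bzf":58,"xf":52},"znm":81},"g":17,"t":29}
After op 12 (remove /fz/r/b): {"fz":{"fh":84,"fkc":{"bpv":90,"odt":25,"y":52},"r":{"bzf":58,"xf":52},"znm":81},"g":17,"t":29}
After op 13 (add /fz/r 7): {"fz":{"fh":84,"fkc":{"bpv":90,"odt":25,"y":52},"r":7,"znm":81},"g":17,"t":29}
After op 14 (replace /fz/fkc 3): {"fz":{"fh":84,"fkc":3,"r":7,"znm":81},"g":17,"t":29}
After op 15 (add /fz/b 76): {"fz":{"b":76,"fh":84,"fkc":3,"r":7,"znm":81},"g":17,"t":29}
After op 16 (add /fz/qn 14): {"fz":{"b":76,"fh":84,"fkc":3,"qn":14,"r":7,"znm":81},"g":17,"t":29}
After op 17 (replace /fz/r 55): {"fz":{"b":76,"fh":84,"fkc":3,"qn":14,"r":55,"znm":81},"g":17,"t":29}
After op 18 (remove /fz/znm): {"fz":{"b":76,"fh":84,"fkc":3,"qn":14,"r":55},"g":17,"t":29}
After op 19 (add /fz/qn 67): {"fz":{"b":76,"fh":84,"fkc":3,"qn":67,"r":55},"g":17,"t":29}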